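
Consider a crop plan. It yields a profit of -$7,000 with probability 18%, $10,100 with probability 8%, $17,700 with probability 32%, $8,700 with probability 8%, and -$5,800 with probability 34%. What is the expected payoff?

EV = 0.18 × (-7000) + 0.08 × 10100 + 0.32 × 17700 + 0.08 × 8700 + 0.34 × (-5800) = -1260 + 808 + 5664 + 696 − 1972 = 3936

$3,936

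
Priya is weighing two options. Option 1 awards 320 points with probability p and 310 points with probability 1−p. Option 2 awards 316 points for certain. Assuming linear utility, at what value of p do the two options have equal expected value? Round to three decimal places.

p·320 + (1−p)·310 = 316
10p + 310 = 316
p = (316 − 310) / 10

p = 0.600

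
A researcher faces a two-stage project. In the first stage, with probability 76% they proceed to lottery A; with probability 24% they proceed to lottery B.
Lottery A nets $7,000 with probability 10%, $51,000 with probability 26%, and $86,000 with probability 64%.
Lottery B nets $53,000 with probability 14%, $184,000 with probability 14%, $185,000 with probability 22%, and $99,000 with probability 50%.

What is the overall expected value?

EV(A) = 0.1 × 7000 + 0.26 × 51000 + 0.64 × 86000 = 700 + 13260 + 55040 = 69000
EV(B) = 0.14 × 53000 + 0.14 × 184000 + 0.22 × 185000 + 0.5 × 99000 = 7420 + 25760 + 40700 + 49500 = 123380
Overall = 0.76 × 69000 + 0.24 × 123380 = 52440 + 29611.2 = 82051.2

$82,051.20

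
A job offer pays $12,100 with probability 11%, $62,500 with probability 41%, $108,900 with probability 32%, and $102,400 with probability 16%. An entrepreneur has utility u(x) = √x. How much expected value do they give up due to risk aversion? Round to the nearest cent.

E[u] = 0.11·√12100 + 0.41·√62500 + 0.32·√108900 + 0.16·√102400 = 0.11·110 + 0.41·250 + 0.32·330 + 0.16·320 = 271.4
CE = (271.4)² = 73657.96
Risk premium = EV − CE = 78188 − 73657.96 = 4530.04

$4,530.04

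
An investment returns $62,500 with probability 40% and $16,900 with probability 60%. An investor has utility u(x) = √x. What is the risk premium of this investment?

$3,456

E[u] = 0.4·√62500 + 0.6·√16900 = 0.4·250 + 0.6·130 = 178
CE = (178)² = 31684
Risk premium = EV − CE = 35140 − 31684 = 3456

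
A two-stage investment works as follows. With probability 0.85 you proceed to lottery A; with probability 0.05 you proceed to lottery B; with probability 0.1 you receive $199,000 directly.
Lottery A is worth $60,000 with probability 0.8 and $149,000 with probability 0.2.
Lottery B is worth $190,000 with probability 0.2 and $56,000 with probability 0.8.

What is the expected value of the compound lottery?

$90,170

EV(A) = 0.8 × 60000 + 0.2 × 149000 = 48000 + 29800 = 77800
EV(B) = 0.2 × 190000 + 0.8 × 56000 = 38000 + 44800 = 82800
Branch C: 199000 (certain)
Overall = 0.85 × 77800 + 0.05 × 82800 + 0.1 × 199000 = 66130 + 4140 + 19900 = 90170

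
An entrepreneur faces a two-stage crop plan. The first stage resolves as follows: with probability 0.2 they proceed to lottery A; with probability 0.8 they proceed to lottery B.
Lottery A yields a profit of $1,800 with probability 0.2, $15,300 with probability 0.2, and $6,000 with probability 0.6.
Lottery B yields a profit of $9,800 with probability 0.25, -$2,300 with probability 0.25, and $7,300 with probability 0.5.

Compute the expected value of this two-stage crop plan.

$5,824

EV(A) = 0.2 × 1800 + 0.2 × 15300 + 0.6 × 6000 = 360 + 3060 + 3600 = 7020
EV(B) = 0.25 × 9800 + 0.25 × (-2300) + 0.5 × 7300 = 2450 − 575 + 3650 = 5525
Overall = 0.2 × 7020 + 0.8 × 5525 = 1404 + 4420 = 5824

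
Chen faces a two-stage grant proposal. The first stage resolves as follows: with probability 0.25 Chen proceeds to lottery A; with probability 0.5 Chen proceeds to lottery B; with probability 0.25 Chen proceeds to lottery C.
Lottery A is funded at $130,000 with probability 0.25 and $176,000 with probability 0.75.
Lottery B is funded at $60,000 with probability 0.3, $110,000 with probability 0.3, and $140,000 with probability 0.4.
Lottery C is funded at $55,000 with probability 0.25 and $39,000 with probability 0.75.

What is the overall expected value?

EV(A) = 0.25 × 130000 + 0.75 × 176000 = 32500 + 132000 = 164500
EV(B) = 0.3 × 60000 + 0.3 × 110000 + 0.4 × 140000 = 18000 + 33000 + 56000 = 107000
EV(C) = 0.25 × 55000 + 0.75 × 39000 = 13750 + 29250 = 43000
Overall = 0.25 × 164500 + 0.5 × 107000 + 0.25 × 43000 = 41125 + 53500 + 10750 = 105375

$105,375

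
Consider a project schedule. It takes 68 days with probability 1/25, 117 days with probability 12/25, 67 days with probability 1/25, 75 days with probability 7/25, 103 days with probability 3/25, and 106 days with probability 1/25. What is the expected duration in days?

99.16 days

EV = 1/25 × 68 + 12/25 × 117 + 1/25 × 67 + 7/25 × 75 + 3/25 × 103 + 1/25 × 106 = 2.72 + 56.16 + 2.68 + 21 + 12.36 + 4.24 = 99.16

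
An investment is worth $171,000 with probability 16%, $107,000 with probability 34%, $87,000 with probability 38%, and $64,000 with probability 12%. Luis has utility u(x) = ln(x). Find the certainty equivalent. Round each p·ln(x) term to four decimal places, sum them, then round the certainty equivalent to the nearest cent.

E[u] = 0.16·ln(171000) + 0.34·ln(107000) + 0.38·ln(87000) + 0.12·ln(64000) = 1.9279 + 3.9374 + 4.3220 + 1.3280 = 11.5153
CE = e^11.5153 ≈ 100237.74

$100,237.74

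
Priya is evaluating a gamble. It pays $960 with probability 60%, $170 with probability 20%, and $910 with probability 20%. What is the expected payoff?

$792

EV = 0.6 × 960 + 0.2 × 170 + 0.2 × 910 = 576 + 34 + 182 = 792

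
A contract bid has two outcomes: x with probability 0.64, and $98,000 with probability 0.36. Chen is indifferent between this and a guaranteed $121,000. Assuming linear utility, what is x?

x = $133,937.50

0.64·x + 0.36·98000 = 121000
0.64·x = 121000 − 35280 = 85720
x = 85720 / 0.64 = 133937.5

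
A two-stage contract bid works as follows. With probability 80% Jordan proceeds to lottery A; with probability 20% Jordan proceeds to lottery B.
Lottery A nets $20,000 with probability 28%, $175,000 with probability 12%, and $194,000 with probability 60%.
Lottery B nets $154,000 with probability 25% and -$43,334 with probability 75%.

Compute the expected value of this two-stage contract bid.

EV(A) = 0.28 × 20000 + 0.12 × 175000 + 0.6 × 194000 = 5600 + 21000 + 116400 = 143000
EV(B) = 0.25 × 154000 + 0.75 × (-43334) = 38500 − 32500.5 = 5999.5
Overall = 0.8 × 143000 + 0.2 × 5999.5 = 114400 + 1199.9 = 115599.9

$115,599.90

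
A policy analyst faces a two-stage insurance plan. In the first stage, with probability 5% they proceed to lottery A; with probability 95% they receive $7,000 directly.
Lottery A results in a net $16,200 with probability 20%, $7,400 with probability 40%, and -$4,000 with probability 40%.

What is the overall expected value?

EV(A) = 0.2 × 16200 + 0.4 × 7400 + 0.4 × (-4000) = 3240 + 2960 − 1600 = 4600
Branch B: 7000 (certain)
Overall = 0.05 × 4600 + 0.95 × 7000 = 230 + 6650 = 6880

$6,880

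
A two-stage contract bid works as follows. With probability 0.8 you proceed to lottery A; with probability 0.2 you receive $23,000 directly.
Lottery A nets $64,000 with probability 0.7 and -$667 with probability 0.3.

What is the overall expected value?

EV(A) = 0.7 × 64000 + 0.3 × (-667) = 44800 − 200.1 = 44599.9
Branch B: 23000 (certain)
Overall = 0.8 × 44599.9 + 0.2 × 23000 = 35679.92 + 4600 = 40279.92

$40,279.92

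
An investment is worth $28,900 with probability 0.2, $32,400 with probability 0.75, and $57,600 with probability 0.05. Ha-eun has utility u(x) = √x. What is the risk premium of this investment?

E[u] = 0.2·√28900 + 0.75·√32400 + 0.05·√57600 = 0.2·170 + 0.75·180 + 0.05·240 = 181
CE = (181)² = 32761
Risk premium = EV − CE = 32960 − 32761 = 199

$199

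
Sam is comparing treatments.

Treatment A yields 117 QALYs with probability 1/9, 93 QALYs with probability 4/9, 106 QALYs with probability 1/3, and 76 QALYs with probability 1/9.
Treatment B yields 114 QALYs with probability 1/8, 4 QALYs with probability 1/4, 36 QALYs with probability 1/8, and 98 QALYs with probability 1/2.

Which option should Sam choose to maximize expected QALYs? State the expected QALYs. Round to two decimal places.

Treatment A = 1/9 × 117 + 4/9 × 93 + 1/3 × 106 + 1/9 × 76 = 13 + 41.3333 + 35.3333 + 8.4444 = 98.1111
Treatment B = 1/8 × 114 + 1/4 × 4 + 1/8 × 36 + 1/2 × 98 = 14.25 + 1 + 4.5 + 49 = 68.75

Treatment A (98.11 QALYs)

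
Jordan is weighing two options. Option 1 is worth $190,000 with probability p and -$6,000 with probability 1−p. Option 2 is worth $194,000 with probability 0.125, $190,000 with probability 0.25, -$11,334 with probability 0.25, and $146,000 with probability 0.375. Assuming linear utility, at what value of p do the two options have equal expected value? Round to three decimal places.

p = 0.662

EV(Option 2) = 0.125 × 194000 + 0.25 × 190000 + 0.25 × (-11334) + 0.375 × 146000 = 24250 + 47500 − 2833.5 + 54750 = 123666.5
p·190000 + (1−p)·(-6000) = 123666.5
196000p − 6000 = 123666.5
p = (123666.5 + 6000) / 196000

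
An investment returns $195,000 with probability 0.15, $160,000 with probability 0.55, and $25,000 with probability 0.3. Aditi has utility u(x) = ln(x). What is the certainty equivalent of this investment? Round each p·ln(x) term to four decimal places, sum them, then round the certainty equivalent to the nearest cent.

$94,438.11

E[u] = 0.15·ln(195000) + 0.55·ln(160000) + 0.3·ln(25000) = 1.8271 + 6.5906 + 3.0380 = 11.4557
CE = e^11.4557 ≈ 94438.11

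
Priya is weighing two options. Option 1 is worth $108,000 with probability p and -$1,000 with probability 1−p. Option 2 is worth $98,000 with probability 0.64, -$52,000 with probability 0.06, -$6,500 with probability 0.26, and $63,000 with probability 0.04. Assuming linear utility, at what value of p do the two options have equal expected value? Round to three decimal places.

EV(Option 2) = 0.64 × 98000 + 0.06 × (-52000) + 0.26 × (-6500) + 0.04 × 63000 = 62720 − 3120 − 1690 + 2520 = 60430
p·108000 + (1−p)·(-1000) = 60430
109000p − 1000 = 60430
p = (60430 + 1000) / 109000

p = 0.564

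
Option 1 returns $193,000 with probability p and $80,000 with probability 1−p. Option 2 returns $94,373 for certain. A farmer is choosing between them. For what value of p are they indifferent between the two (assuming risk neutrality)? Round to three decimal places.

p = 0.127

p·193000 + (1−p)·80000 = 94373
113000p + 80000 = 94373
p = (94373 − 80000) / 113000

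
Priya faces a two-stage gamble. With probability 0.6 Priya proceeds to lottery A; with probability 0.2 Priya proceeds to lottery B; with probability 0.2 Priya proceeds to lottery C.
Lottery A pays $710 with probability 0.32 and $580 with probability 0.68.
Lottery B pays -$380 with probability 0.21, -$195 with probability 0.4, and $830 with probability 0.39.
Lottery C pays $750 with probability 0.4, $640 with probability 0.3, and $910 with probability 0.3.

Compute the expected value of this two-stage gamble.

$559.14

EV(A) = 0.32 × 710 + 0.68 × 580 = 227.2 + 394.4 = 621.6
EV(B) = 0.21 × (-380) + 0.4 × (-195) + 0.39 × 830 = -79.8 − 78 + 323.7 = 165.9
EV(C) = 0.4 × 750 + 0.3 × 640 + 0.3 × 910 = 300 + 192 + 273 = 765
Overall = 0.6 × 621.6 + 0.2 × 165.9 + 0.2 × 765 = 372.96 + 33.18 + 153 = 559.14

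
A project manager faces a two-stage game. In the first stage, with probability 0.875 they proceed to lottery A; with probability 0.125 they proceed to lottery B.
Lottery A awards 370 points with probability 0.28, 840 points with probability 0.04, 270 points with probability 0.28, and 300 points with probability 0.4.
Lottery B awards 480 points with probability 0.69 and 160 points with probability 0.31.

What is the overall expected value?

EV(A) = 0.28 × 370 + 0.04 × 840 + 0.28 × 270 + 0.4 × 300 = 103.6 + 33.6 + 75.6 + 120 = 332.8
EV(B) = 0.69 × 480 + 0.31 × 160 = 331.2 + 49.6 = 380.8
Overall = 0.875 × 332.8 + 0.125 × 380.8 = 291.2 + 47.6 = 338.8

338.8 points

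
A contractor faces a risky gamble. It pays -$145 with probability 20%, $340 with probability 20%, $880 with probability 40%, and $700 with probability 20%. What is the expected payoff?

$531

EV = 0.2 × (-145) + 0.2 × 340 + 0.4 × 880 + 0.2 × 700 = -29 + 68 + 352 + 140 = 531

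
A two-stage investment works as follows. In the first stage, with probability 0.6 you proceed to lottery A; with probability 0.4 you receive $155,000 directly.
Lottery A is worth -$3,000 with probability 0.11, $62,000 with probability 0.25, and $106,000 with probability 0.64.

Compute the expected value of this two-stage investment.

$111,806

EV(A) = 0.11 × (-3000) + 0.25 × 62000 + 0.64 × 106000 = -330 + 15500 + 67840 = 83010
Branch B: 155000 (certain)
Overall = 0.6 × 83010 + 0.4 × 155000 = 49806 + 62000 = 111806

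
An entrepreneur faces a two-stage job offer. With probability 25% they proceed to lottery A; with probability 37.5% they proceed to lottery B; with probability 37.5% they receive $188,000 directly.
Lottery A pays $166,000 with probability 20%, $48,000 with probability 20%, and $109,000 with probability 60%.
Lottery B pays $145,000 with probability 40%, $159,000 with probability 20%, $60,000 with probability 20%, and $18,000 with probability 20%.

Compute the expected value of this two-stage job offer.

$137,075

EV(A) = 0.2 × 166000 + 0.2 × 48000 + 0.6 × 109000 = 33200 + 9600 + 65400 = 108200
EV(B) = 0.4 × 145000 + 0.2 × 159000 + 0.2 × 60000 + 0.2 × 18000 = 58000 + 31800 + 12000 + 3600 = 105400
Branch C: 188000 (certain)
Overall = 0.25 × 108200 + 0.375 × 105400 + 0.375 × 188000 = 27050 + 39525 + 70500 = 137075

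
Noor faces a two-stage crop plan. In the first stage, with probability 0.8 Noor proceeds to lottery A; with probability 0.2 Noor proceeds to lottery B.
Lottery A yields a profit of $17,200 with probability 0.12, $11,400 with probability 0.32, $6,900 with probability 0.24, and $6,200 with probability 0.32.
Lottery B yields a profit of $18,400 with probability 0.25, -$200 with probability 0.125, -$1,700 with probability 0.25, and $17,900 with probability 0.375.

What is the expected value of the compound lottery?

$9,654.10

EV(A) = 0.12 × 17200 + 0.32 × 11400 + 0.24 × 6900 + 0.32 × 6200 = 2064 + 3648 + 1656 + 1984 = 9352
EV(B) = 0.25 × 18400 + 0.125 × (-200) + 0.25 × (-1700) + 0.375 × 17900 = 4600 − 25 − 425 + 6712.5 = 10862.5
Overall = 0.8 × 9352 + 0.2 × 10862.5 = 7481.6 + 2172.5 = 9654.1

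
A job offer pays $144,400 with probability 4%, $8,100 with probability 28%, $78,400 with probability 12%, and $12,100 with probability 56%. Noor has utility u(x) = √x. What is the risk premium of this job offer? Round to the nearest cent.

E[u] = 0.04·√144400 + 0.28·√8100 + 0.12·√78400 + 0.56·√12100 = 0.04·380 + 0.28·90 + 0.12·280 + 0.56·110 = 135.6
CE = (135.6)² = 18387.36
Risk premium = EV − CE = 24228 − 18387.36 = 5840.64

$5,840.64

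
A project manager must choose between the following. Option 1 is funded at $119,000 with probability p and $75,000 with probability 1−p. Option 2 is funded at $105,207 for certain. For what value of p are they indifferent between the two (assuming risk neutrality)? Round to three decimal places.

p·119000 + (1−p)·75000 = 105207
44000p + 75000 = 105207
p = (105207 − 75000) / 44000

p = 0.687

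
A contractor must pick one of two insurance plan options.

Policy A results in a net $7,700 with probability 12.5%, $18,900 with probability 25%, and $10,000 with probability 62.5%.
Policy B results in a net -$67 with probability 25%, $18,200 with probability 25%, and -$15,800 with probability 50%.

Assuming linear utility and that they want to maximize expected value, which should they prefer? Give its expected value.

Policy A ($11,937.50)

Policy A = 0.125 × 7700 + 0.25 × 18900 + 0.625 × 10000 = 962.5 + 4725 + 6250 = 11937.5
Policy B = 0.25 × (-67) + 0.25 × 18200 + 0.5 × (-15800) = -16.75 + 4550 − 7900 = -3366.75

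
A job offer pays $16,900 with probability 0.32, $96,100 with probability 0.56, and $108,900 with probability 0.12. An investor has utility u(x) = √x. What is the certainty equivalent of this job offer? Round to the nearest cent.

$64,923.04

E[u] = 0.32·√16900 + 0.56·√96100 + 0.12·√108900 = 0.32·130 + 0.56·310 + 0.12·330 = 254.8
CE = (254.8)² = 64923.04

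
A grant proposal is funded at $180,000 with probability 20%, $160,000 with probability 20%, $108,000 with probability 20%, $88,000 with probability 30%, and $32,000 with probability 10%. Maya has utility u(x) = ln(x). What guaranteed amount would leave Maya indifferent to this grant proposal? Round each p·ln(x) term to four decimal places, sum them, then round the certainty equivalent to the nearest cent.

E[u] = 0.2·ln(180000) + 0.2·ln(160000) + 0.2·ln(108000) + 0.3·ln(88000) + 0.1·ln(32000) = 2.4201 + 2.3966 + 2.3180 + 3.4155 + 1.0373 = 11.5875
CE = e^11.5875 ≈ 107742.56

$107,742.56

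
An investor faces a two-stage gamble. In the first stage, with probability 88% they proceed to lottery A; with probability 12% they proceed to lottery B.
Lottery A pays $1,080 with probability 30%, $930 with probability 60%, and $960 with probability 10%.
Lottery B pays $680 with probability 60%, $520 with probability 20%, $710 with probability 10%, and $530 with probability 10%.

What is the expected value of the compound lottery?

EV(A) = 0.3 × 1080 + 0.6 × 930 + 0.1 × 960 = 324 + 558 + 96 = 978
EV(B) = 0.6 × 680 + 0.2 × 520 + 0.1 × 710 + 0.1 × 530 = 408 + 104 + 71 + 53 = 636
Overall = 0.88 × 978 + 0.12 × 636 = 860.64 + 76.32 = 936.96

$936.96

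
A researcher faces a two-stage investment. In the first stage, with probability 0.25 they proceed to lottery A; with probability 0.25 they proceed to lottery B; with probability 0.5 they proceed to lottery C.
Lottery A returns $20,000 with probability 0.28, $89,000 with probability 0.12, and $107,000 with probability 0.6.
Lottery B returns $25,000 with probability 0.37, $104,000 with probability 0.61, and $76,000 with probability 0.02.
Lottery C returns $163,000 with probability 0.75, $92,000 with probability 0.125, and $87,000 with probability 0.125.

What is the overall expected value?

$110,985

EV(A) = 0.28 × 20000 + 0.12 × 89000 + 0.6 × 107000 = 5600 + 10680 + 64200 = 80480
EV(B) = 0.37 × 25000 + 0.61 × 104000 + 0.02 × 76000 = 9250 + 63440 + 1520 = 74210
EV(C) = 0.75 × 163000 + 0.125 × 92000 + 0.125 × 87000 = 122250 + 11500 + 10875 = 144625
Overall = 0.25 × 80480 + 0.25 × 74210 + 0.5 × 144625 = 20120 + 18552.5 + 72312.5 = 110985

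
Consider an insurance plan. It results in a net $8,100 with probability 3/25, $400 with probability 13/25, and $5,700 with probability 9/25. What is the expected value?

EV = 3/25 × 8100 + 13/25 × 400 + 9/25 × 5700 = 972 + 208 + 2052 = 3232

$3,232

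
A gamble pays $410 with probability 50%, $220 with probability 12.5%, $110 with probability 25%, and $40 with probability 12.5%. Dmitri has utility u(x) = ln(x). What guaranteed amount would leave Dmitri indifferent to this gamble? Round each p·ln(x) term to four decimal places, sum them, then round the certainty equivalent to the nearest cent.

E[u] = 0.5·ln(410) + 0.125·ln(220) + 0.25·ln(110) + 0.125·ln(40) = 3.0081 + 0.6742 + 1.1751 + 0.4611 = 5.3185
CE = e^5.3185 ≈ 204.08

$204.08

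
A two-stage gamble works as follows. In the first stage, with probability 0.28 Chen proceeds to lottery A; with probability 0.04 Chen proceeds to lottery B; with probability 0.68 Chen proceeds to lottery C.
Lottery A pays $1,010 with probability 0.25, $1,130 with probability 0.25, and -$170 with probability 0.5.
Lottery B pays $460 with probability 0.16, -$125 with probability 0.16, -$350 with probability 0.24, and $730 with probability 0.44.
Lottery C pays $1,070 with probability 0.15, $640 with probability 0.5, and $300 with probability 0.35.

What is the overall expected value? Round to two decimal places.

EV(A) = 0.25 × 1010 + 0.25 × 1130 + 0.5 × (-170) = 252.5 + 282.5 − 85 = 450
EV(B) = 0.16 × 460 + 0.16 × (-125) + 0.24 × (-350) + 0.44 × 730 = 73.6 − 20 − 84 + 321.2 = 290.8
EV(C) = 0.15 × 1070 + 0.5 × 640 + 0.35 × 300 = 160.5 + 320 + 105 = 585.5
Overall = 0.28 × 450 + 0.04 × 290.8 + 0.68 × 585.5 = 126 + 11.632 + 398.14 = 535.772

$535.77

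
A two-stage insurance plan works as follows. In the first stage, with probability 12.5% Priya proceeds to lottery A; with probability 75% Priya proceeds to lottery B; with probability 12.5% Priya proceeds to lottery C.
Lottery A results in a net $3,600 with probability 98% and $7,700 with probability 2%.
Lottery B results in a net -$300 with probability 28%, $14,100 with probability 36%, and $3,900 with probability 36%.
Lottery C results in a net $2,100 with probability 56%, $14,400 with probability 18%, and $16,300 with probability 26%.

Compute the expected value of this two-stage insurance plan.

$6,258

EV(A) = 0.98 × 3600 + 0.02 × 7700 = 3528 + 154 = 3682
EV(B) = 0.28 × (-300) + 0.36 × 14100 + 0.36 × 3900 = -84 + 5076 + 1404 = 6396
EV(C) = 0.56 × 2100 + 0.18 × 14400 + 0.26 × 16300 = 1176 + 2592 + 4238 = 8006
Overall = 0.125 × 3682 + 0.75 × 6396 + 0.125 × 8006 = 460.25 + 4797 + 1000.75 = 6258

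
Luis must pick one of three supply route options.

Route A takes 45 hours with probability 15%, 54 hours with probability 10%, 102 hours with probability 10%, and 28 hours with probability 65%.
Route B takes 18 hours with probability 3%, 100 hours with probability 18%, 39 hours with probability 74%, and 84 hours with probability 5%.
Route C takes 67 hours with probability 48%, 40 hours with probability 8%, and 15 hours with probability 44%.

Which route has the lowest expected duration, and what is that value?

Route A = 0.15 × 45 + 0.1 × 54 + 0.1 × 102 + 0.65 × 28 = 6.75 + 5.4 + 10.2 + 18.2 = 40.55
Route B = 0.03 × 18 + 0.18 × 100 + 0.74 × 39 + 0.05 × 84 = 0.54 + 18 + 28.86 + 4.2 = 51.6
Route C = 0.48 × 67 + 0.08 × 40 + 0.44 × 15 = 32.16 + 3.2 + 6.6 = 41.96

Route A (40.55 hours)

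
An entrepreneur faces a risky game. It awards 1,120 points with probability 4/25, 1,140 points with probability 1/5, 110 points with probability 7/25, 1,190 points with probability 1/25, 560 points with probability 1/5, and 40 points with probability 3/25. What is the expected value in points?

602.4 points

EV = 4/25 × 1120 + 1/5 × 1140 + 7/25 × 110 + 1/25 × 1190 + 1/5 × 560 + 3/25 × 40 = 179.2 + 228 + 30.8 + 47.6 + 112 + 4.8 = 602.4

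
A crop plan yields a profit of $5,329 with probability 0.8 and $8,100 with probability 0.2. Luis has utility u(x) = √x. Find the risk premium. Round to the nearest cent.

E[u] = 0.8·√5329 + 0.2·√8100 = 0.8·73 + 0.2·90 = 76.4
CE = (76.4)² = 5836.96
Risk premium = EV − CE = 5883.2 − 5836.96 = 46.24

$46.24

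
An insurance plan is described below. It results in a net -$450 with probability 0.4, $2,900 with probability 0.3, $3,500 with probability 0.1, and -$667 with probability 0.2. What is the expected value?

$906.60

EV = 0.4 × (-450) + 0.3 × 2900 + 0.1 × 3500 + 0.2 × (-667) = -180 + 870 + 350 − 133.4 = 906.6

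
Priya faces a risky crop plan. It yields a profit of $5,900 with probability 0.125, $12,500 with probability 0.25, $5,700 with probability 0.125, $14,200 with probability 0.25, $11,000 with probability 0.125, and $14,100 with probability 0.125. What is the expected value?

$11,262.50

EV = 0.125 × 5900 + 0.25 × 12500 + 0.125 × 5700 + 0.25 × 14200 + 0.125 × 11000 + 0.125 × 14100 = 737.5 + 3125 + 712.5 + 3550 + 1375 + 1762.5 = 11262.5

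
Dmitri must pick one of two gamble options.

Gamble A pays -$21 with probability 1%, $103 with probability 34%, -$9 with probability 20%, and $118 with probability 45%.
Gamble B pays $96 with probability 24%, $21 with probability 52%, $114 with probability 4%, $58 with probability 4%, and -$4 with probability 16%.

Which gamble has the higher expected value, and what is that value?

Gamble A ($86.11)

Gamble A = 0.01 × (-21) + 0.34 × 103 + 0.2 × (-9) + 0.45 × 118 = -0.21 + 35.02 − 1.8 + 53.1 = 86.11
Gamble B = 0.24 × 96 + 0.52 × 21 + 0.04 × 114 + 0.04 × 58 + 0.16 × (-4) = 23.04 + 10.92 + 4.56 + 2.32 − 0.64 = 40.2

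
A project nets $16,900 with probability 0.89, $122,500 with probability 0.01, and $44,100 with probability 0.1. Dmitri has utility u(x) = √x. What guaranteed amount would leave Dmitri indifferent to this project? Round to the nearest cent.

$19,656.04

E[u] = 0.89·√16900 + 0.01·√122500 + 0.1·√44100 = 0.89·130 + 0.01·350 + 0.1·210 = 140.2
CE = (140.2)² = 19656.04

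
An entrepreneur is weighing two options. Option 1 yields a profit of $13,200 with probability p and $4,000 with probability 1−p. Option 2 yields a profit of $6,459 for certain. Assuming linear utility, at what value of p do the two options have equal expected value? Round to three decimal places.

p·13200 + (1−p)·4000 = 6459
9200p + 4000 = 6459
p = (6459 − 4000) / 9200

p = 0.267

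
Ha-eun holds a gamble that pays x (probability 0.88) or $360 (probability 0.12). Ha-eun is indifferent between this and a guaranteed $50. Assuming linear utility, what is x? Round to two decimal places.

0.88·x + 0.12·360 = 50
0.88·x = 50 − 43.2 = 6.8
x = 6.8 / 0.88 = 7.7273

x = $7.73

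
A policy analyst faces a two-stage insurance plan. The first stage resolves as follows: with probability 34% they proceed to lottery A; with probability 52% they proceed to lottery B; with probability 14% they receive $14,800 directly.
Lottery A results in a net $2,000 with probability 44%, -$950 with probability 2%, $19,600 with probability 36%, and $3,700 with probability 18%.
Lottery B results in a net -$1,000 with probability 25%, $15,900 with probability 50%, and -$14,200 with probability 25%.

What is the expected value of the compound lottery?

EV(A) = 0.44 × 2000 + 0.02 × (-950) + 0.36 × 19600 + 0.18 × 3700 = 880 − 19 + 7056 + 666 = 8583
EV(B) = 0.25 × (-1000) + 0.5 × 15900 + 0.25 × (-14200) = -250 + 7950 − 3550 = 4150
Branch C: 14800 (certain)
Overall = 0.34 × 8583 + 0.52 × 4150 + 0.14 × 14800 = 2918.22 + 2158 + 2072 = 7148.22

$7,148.22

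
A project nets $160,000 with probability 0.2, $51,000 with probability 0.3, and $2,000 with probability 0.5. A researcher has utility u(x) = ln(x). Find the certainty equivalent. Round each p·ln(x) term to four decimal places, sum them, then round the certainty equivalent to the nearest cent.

$12,695.46

E[u] = 0.2·ln(160000) + 0.3·ln(51000) + 0.5·ln(2000) = 2.3966 + 3.2519 + 3.8005 = 9.4490
CE = e^9.4490 ≈ 12695.46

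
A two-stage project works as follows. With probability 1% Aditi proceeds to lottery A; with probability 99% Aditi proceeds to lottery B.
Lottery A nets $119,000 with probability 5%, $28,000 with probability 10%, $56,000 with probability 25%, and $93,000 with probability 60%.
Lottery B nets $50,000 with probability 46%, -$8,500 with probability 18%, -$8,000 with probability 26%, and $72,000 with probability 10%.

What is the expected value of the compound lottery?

EV(A) = 0.05 × 119000 + 0.1 × 28000 + 0.25 × 56000 + 0.6 × 93000 = 5950 + 2800 + 14000 + 55800 = 78550
EV(B) = 0.46 × 50000 + 0.18 × (-8500) + 0.26 × (-8000) + 0.1 × 72000 = 23000 − 1530 − 2080 + 7200 = 26590
Overall = 0.01 × 78550 + 0.99 × 26590 = 785.5 + 26324.1 = 27109.6

$27,109.60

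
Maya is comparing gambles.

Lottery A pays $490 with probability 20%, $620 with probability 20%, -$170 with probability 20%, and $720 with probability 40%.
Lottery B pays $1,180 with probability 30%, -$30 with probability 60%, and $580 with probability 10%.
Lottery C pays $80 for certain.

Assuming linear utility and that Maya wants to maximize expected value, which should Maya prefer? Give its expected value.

Lottery A = 0.2 × 490 + 0.2 × 620 + 0.2 × (-170) + 0.4 × 720 = 98 + 124 − 34 + 288 = 476
Lottery B = 0.3 × 1180 + 0.6 × (-30) + 0.1 × 580 = 354 − 18 + 58 = 394
Lottery C: 80 (certain)

Lottery A ($476)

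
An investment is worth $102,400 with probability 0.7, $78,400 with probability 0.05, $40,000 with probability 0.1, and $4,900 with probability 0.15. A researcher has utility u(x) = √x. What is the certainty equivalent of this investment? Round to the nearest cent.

$72,092.25

E[u] = 0.7·√102400 + 0.05·√78400 + 0.1·√40000 + 0.15·√4900 = 0.7·320 + 0.05·280 + 0.1·200 + 0.15·70 = 268.5
CE = (268.5)² = 72092.25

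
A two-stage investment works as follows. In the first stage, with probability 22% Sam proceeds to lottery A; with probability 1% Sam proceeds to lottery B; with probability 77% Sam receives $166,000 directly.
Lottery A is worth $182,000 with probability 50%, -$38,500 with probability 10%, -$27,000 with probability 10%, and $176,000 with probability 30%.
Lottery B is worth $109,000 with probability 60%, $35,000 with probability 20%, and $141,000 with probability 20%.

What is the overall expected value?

$159,021

EV(A) = 0.5 × 182000 + 0.1 × (-38500) + 0.1 × (-27000) + 0.3 × 176000 = 91000 − 3850 − 2700 + 52800 = 137250
EV(B) = 0.6 × 109000 + 0.2 × 35000 + 0.2 × 141000 = 65400 + 7000 + 28200 = 100600
Branch C: 166000 (certain)
Overall = 0.22 × 137250 + 0.01 × 100600 + 0.77 × 166000 = 30195 + 1006 + 127820 = 159021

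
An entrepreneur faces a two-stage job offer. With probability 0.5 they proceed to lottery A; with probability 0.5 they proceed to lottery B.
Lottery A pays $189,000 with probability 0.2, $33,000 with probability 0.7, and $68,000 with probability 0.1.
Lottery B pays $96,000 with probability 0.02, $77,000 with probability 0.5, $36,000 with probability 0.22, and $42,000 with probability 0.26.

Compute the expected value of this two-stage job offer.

$63,480

EV(A) = 0.2 × 189000 + 0.7 × 33000 + 0.1 × 68000 = 37800 + 23100 + 6800 = 67700
EV(B) = 0.02 × 96000 + 0.5 × 77000 + 0.22 × 36000 + 0.26 × 42000 = 1920 + 38500 + 7920 + 10920 = 59260
Overall = 0.5 × 67700 + 0.5 × 59260 = 33850 + 29630 = 63480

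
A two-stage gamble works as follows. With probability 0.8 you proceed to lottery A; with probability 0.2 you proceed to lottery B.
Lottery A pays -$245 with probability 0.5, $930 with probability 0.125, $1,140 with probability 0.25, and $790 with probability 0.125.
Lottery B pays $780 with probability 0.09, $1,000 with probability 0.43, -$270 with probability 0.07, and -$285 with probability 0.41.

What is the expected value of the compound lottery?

EV(A) = 0.5 × (-245) + 0.125 × 930 + 0.25 × 1140 + 0.125 × 790 = -122.5 + 116.25 + 285 + 98.75 = 377.5
EV(B) = 0.09 × 780 + 0.43 × 1000 + 0.07 × (-270) + 0.41 × (-285) = 70.2 + 430 − 18.9 − 116.85 = 364.45
Overall = 0.8 × 377.5 + 0.2 × 364.45 = 302 + 72.89 = 374.89

$374.89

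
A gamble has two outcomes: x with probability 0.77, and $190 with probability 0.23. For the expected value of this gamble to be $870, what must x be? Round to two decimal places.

x = $1,073.12

0.77·x + 0.23·190 = 870
0.77·x = 870 − 43.7 = 826.3
x = 826.3 / 0.77 = 1073.1169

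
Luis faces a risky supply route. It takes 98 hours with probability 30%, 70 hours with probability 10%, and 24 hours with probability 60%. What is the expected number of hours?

EV = 0.3 × 98 + 0.1 × 70 + 0.6 × 24 = 29.4 + 7 + 14.4 = 50.8

50.8 hours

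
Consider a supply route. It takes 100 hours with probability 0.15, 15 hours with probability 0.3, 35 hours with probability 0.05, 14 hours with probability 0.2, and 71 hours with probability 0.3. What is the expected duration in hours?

45.35 hours

EV = 0.15 × 100 + 0.3 × 15 + 0.05 × 35 + 0.2 × 14 + 0.3 × 71 = 15 + 4.5 + 1.75 + 2.8 + 21.3 = 45.35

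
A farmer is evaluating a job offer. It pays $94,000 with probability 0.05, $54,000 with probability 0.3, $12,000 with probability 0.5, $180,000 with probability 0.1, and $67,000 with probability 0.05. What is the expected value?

EV = 0.05 × 94000 + 0.3 × 54000 + 0.5 × 12000 + 0.1 × 180000 + 0.05 × 67000 = 4700 + 16200 + 6000 + 18000 + 3350 = 48250

$48,250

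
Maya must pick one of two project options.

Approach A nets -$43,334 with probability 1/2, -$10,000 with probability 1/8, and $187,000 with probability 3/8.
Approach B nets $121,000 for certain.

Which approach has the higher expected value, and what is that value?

Approach A = 1/2 × (-43334) + 1/8 × (-10000) + 3/8 × 187000 = -21667 − 1250 + 70125 = 47208
Approach B: 121000 (certain)

Approach B ($121,000)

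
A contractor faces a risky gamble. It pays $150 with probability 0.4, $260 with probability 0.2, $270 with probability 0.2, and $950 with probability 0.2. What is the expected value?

$356

EV = 0.4 × 150 + 0.2 × 260 + 0.2 × 270 + 0.2 × 950 = 60 + 52 + 54 + 190 = 356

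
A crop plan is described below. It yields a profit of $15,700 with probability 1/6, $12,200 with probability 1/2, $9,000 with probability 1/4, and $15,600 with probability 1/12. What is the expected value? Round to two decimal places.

EV = 1/6 × 15700 + 1/2 × 12200 + 1/4 × 9000 + 1/12 × 15600 = 2616.6667 + 6100 + 2250 + 1300 = 12266.6667

$12,266.67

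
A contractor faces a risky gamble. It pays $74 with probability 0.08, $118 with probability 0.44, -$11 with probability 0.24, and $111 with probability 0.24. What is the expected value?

EV = 0.08 × 74 + 0.44 × 118 + 0.24 × (-11) + 0.24 × 111 = 5.92 + 51.92 − 2.64 + 26.64 = 81.84

$81.84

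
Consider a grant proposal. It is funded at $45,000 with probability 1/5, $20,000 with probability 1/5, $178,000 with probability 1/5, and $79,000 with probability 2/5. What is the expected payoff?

EV = 1/5 × 45000 + 1/5 × 20000 + 1/5 × 178000 + 2/5 × 79000 = 9000 + 4000 + 35600 + 31600 = 80200

$80,200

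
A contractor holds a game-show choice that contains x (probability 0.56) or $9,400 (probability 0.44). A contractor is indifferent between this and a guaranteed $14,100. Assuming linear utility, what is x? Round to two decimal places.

0.56·x + 0.44·9400 = 14100
0.56·x = 14100 − 4136 = 9964
x = 9964 / 0.56 = 17792.8571

x = $17,792.86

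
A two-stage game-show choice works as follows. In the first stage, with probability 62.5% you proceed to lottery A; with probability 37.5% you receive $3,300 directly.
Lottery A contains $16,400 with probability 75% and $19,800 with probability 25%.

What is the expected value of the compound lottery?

EV(A) = 0.75 × 16400 + 0.25 × 19800 = 12300 + 4950 = 17250
Branch B: 3300 (certain)
Overall = 0.625 × 17250 + 0.375 × 3300 = 10781.25 + 1237.5 = 12018.75

$12,018.75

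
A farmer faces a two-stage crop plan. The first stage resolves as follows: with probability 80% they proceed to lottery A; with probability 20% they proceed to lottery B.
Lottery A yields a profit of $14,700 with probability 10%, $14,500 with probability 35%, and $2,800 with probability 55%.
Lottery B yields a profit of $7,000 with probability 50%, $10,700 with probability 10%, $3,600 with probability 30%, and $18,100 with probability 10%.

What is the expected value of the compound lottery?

EV(A) = 0.1 × 14700 + 0.35 × 14500 + 0.55 × 2800 = 1470 + 5075 + 1540 = 8085
EV(B) = 0.5 × 7000 + 0.1 × 10700 + 0.3 × 3600 + 0.1 × 18100 = 3500 + 1070 + 1080 + 1810 = 7460
Overall = 0.8 × 8085 + 0.2 × 7460 = 6468 + 1492 = 7960

$7,960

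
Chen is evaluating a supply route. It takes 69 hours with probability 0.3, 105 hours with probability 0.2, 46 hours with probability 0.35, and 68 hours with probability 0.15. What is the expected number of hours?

EV = 0.3 × 69 + 0.2 × 105 + 0.35 × 46 + 0.15 × 68 = 20.7 + 21 + 16.1 + 10.2 = 68

68 hours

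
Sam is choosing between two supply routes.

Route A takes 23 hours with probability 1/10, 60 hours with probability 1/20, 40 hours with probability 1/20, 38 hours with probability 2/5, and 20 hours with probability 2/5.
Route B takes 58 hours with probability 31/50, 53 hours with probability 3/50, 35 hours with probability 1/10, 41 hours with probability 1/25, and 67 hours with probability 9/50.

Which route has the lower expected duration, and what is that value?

Route A (30.5 hours)

Route A = 1/10 × 23 + 1/20 × 60 + 1/20 × 40 + 2/5 × 38 + 2/5 × 20 = 2.3 + 3 + 2 + 15.2 + 8 = 30.5
Route B = 31/50 × 58 + 3/50 × 53 + 1/10 × 35 + 1/25 × 41 + 9/50 × 67 = 35.96 + 3.18 + 3.5 + 1.64 + 12.06 = 56.34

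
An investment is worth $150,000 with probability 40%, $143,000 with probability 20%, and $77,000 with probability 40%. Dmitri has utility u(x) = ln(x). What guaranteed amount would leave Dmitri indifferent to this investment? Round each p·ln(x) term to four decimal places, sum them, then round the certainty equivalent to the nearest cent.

E[u] = 0.4·ln(150000) + 0.2·ln(143000) + 0.4·ln(77000) = 4.7674 + 2.3741 + 4.5006 = 11.6421
CE = e^11.6421 ≈ 113788.87

$113,788.87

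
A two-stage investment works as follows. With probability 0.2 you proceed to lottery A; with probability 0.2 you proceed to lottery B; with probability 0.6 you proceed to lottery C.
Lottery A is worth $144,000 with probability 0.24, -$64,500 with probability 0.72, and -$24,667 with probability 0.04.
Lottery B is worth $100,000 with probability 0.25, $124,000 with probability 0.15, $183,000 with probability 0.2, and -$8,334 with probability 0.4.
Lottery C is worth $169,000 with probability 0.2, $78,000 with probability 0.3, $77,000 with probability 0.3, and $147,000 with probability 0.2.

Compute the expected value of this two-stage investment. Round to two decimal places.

$78,619.94

EV(A) = 0.24 × 144000 + 0.72 × (-64500) + 0.04 × (-24667) = 34560 − 46440 − 986.68 = -12866.68
EV(B) = 0.25 × 100000 + 0.15 × 124000 + 0.2 × 183000 + 0.4 × (-8334) = 25000 + 18600 + 36600 − 3333.6 = 76866.4
EV(C) = 0.2 × 169000 + 0.3 × 78000 + 0.3 × 77000 + 0.2 × 147000 = 33800 + 23400 + 23100 + 29400 = 109700
Overall = 0.2 × (-12866.68) + 0.2 × 76866.4 + 0.6 × 109700 = -2573.336 + 15373.28 + 65820 = 78619.944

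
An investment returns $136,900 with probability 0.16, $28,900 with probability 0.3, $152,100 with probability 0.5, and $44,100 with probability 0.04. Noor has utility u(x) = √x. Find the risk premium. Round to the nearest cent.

$10,043.04

E[u] = 0.16·√136900 + 0.3·√28900 + 0.5·√152100 + 0.04·√44100 = 0.16·370 + 0.3·170 + 0.5·390 + 0.04·210 = 313.6
CE = (313.6)² = 98344.96
Risk premium = EV − CE = 108388 − 98344.96 = 10043.04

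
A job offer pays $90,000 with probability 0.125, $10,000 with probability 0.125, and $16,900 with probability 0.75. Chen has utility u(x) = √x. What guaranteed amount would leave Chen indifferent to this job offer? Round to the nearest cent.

E[u] = 0.125·√90000 + 0.125·√10000 + 0.75·√16900 = 0.125·300 + 0.125·100 + 0.75·130 = 147.5
CE = (147.5)² = 21756.25

$21,756.25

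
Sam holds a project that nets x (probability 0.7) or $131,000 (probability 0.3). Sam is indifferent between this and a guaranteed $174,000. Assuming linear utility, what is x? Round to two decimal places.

0.7·x + 0.3·131000 = 174000
0.7·x = 174000 − 39300 = 134700
x = 134700 / 0.7 = 192428.5714

x = $192,428.57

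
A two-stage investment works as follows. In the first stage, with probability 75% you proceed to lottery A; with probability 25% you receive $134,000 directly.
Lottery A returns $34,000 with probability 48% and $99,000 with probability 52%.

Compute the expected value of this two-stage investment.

$84,350

EV(A) = 0.48 × 34000 + 0.52 × 99000 = 16320 + 51480 = 67800
Branch B: 134000 (certain)
Overall = 0.75 × 67800 + 0.25 × 134000 = 50850 + 33500 = 84350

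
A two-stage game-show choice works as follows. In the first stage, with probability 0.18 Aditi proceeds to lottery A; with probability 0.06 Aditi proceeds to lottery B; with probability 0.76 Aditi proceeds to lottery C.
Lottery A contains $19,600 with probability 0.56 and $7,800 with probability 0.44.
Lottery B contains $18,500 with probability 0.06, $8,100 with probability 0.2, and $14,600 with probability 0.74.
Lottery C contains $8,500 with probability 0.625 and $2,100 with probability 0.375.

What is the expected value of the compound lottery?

EV(A) = 0.56 × 19600 + 0.44 × 7800 = 10976 + 3432 = 14408
EV(B) = 0.06 × 18500 + 0.2 × 8100 + 0.74 × 14600 = 1110 + 1620 + 10804 = 13534
EV(C) = 0.625 × 8500 + 0.375 × 2100 = 5312.5 + 787.5 = 6100
Overall = 0.18 × 14408 + 0.06 × 13534 + 0.76 × 6100 = 2593.44 + 812.04 + 4636 = 8041.48

$8,041.48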